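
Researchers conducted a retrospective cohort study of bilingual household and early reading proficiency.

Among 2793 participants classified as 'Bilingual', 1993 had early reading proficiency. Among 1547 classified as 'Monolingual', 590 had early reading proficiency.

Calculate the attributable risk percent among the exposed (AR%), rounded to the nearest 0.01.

46.55

From the description: a = 1993, b = 800, c = 590, d = 957.
Risk in exposed = 1993/2793 = 0.71357; risk in unexposed = 590/1547 = 0.38138.
RR = 0.71357/0.38138 = 1.87100
AR% = (RR − 1)/RR × 100 = (1.87100 − 1)/1.87100 × 100 = 46.5528%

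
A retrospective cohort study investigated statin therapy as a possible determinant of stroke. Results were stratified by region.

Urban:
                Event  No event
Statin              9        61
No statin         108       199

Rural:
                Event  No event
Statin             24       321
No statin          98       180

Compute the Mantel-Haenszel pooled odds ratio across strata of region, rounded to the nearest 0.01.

0.17

OR_MH = Σ(aᵢdᵢ/nᵢ) / Σ(bᵢcᵢ/nᵢ), where nᵢ is the stratum total.
Stratum 1 (Urban): n = 377; a·d/n = 9·199/377 = 4.7507; b·c/n = 61·108/377 = 17.4748
Stratum 2 (Rural): n = 623; a·d/n = 24·180/623 = 6.9342; b·c/n = 321·98/623 = 50.4944
OR_MH = (4.7507 + 6.9342) / (17.4748 + 50.4944) = 11.6849 / 67.9692 = 0.17191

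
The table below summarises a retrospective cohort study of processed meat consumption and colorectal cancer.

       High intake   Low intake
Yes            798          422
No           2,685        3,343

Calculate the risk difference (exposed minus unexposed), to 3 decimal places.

0.117

Reading the table with exposure as columns: a = 798 (High intake, case), b = 2685 (High intake, non-case), c = 422 (Low intake, case), d = 3343.
Risk in exposed = 798/3483 = 0.229113; risk in unexposed = 422/3765 = 0.112085.
Risk difference = 0.229113 − 0.112085 = 0.117028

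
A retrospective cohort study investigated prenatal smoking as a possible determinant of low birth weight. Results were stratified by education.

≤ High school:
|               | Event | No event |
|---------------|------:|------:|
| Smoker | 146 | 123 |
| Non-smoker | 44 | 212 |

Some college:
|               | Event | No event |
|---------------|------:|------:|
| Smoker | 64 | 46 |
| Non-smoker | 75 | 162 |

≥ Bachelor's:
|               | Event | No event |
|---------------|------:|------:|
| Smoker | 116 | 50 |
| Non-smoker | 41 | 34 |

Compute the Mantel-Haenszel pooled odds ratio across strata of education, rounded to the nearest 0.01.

OR_MH = Σ(aᵢdᵢ/nᵢ) / Σ(bᵢcᵢ/nᵢ), where nᵢ is the stratum total.
Stratum 1 (≤ High school): n = 525; a·d/n = 146·212/525 = 58.9562; b·c/n = 123·44/525 = 10.3086
Stratum 2 (Some college): n = 347; a·d/n = 64·162/347 = 29.8790; b·c/n = 46·75/347 = 9.9424
Stratum 3 (≥ Bachelor's): n = 241; a·d/n = 116·34/241 = 16.3651; b·c/n = 50·41/241 = 8.5062
OR_MH = (58.9562 + 29.8790 + 16.3651) / (10.3086 + 9.9424 + 8.5062) = 105.2003 / 28.7572 = 3.65823

3.66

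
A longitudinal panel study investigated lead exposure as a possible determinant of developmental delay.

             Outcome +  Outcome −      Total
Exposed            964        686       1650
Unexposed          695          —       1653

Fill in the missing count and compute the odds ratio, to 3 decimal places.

1.937

The missing cell is in the unexposed row: 1653 − 695 = 958.
So a = 964, b = 686, c = 695, d = 958.
OR = (a·d)/(b·c) = (964 × 958) / (686 × 695) = 923512 / 476770 = 1.93702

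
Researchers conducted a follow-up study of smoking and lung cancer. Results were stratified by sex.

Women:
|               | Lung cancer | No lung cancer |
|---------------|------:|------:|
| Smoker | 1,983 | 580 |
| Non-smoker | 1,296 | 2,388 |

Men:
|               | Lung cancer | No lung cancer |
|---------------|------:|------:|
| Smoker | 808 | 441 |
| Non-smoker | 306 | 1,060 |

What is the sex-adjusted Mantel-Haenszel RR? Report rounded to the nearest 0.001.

2.348

RR_MH = Σ(aᵢ·n₀ᵢ/nᵢ) / Σ(cᵢ·n₁ᵢ/nᵢ), with n₁ᵢ = aᵢ+bᵢ (exposed), n₀ᵢ = cᵢ+dᵢ (unexposed), nᵢ = n₁ᵢ+n₀ᵢ.
Stratum 1 (Women): n₁ = 2563, n₀ = 3684, n = 6247; a·n₀/n = 1983·3684/6247 = 1169.4208; c·n₁/n = 1296·2563/6247 = 531.7189
Stratum 2 (Men): n₁ = 1249, n₀ = 1366, n = 2615; a·n₀/n = 808·1366/2615 = 422.0757; c·n₁/n = 306·1249/2615 = 146.1545
RR_MH = (1169.4208 + 422.0757) / (531.7189 + 146.1545) = 1591.4966 / 677.8734 = 2.34778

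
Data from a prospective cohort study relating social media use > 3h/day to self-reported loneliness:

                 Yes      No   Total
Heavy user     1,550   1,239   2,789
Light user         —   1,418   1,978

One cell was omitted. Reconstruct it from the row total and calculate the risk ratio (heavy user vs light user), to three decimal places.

1.963

The missing cell is in the unexposed row: 1978 − 1418 = 560.
So a = 1550, b = 1239, c = 560, d = 1418.
RR = [a/(a+b)] / [c/(c+d)] = (1550/2789) / (560/1978) = 0.55575/0.28311 = 1.96301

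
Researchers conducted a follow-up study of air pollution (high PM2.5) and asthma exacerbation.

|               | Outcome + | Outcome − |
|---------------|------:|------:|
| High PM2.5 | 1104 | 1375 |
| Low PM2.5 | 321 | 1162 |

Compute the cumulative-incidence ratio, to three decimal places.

Cells: a = 1104, b = 1375, c = 321, d = 1162.
Risk in exposed = 1104/2479 = 0.44534; risk in unexposed = 321/1483 = 0.21645.
RR = 0.44534 / 0.21645 = 2.05745
The risk among the exposed is 2.06 times that among the unexposed.

2.057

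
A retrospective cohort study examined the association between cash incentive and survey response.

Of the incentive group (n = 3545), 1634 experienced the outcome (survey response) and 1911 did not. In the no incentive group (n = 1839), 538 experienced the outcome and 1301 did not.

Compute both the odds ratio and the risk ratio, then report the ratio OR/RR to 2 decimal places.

1.31

From the description: a = 1634, b = 1911, c = 538, d = 1301.
OR = (1634·1301)/(1911·538) = 2125834/1028118 = 2.06769
Risk in exposed = 1634/3545 = 0.46093; risk in unexposed = 538/1839 = 0.29255; RR = 1.57556
OR/RR = 2.06769 / 1.57556 = 1.31235
The outcome is not rare, so the OR lies further from 1 than the RR.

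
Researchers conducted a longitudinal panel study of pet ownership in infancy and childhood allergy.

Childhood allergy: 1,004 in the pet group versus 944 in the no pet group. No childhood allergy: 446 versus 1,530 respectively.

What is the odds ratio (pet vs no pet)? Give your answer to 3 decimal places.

3.649

From the description: a = 1004, b = 446, c = 944, d = 1530.
OR = (a·d)/(b·c) = (1004 × 1530) / (446 × 944) = 1536120 / 421024 = 3.64853
The odds of childhood allergy are about 3.65 times as high in the pet group.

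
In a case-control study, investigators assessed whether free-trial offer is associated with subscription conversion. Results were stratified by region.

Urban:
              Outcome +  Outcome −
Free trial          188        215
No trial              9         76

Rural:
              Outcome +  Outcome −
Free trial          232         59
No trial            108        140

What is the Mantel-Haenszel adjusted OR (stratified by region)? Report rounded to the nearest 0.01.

OR_MH = Σ(aᵢdᵢ/nᵢ) / Σ(bᵢcᵢ/nᵢ), where nᵢ is the stratum total.
Stratum 1 (Urban): n = 488; a·d/n = 188·76/488 = 29.2787; b·c/n = 215·9/488 = 3.9652
Stratum 2 (Rural): n = 539; a·d/n = 232·140/539 = 60.2597; b·c/n = 59·108/539 = 11.8219
OR_MH = (29.2787 + 60.2597) / (3.9652 + 11.8219) = 89.5384 / 15.7871 = 5.67164

5.67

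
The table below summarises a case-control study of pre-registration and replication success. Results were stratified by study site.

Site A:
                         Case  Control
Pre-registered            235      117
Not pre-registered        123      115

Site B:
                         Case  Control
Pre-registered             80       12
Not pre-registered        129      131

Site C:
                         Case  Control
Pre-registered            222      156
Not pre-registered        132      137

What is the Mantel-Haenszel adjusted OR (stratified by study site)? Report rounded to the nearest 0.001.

OR_MH = Σ(aᵢdᵢ/nᵢ) / Σ(bᵢcᵢ/nᵢ), where nᵢ is the stratum total.
Stratum 1 (Site A): n = 590; a·d/n = 235·115/590 = 45.8051; b·c/n = 117·123/590 = 24.3915
Stratum 2 (Site B): n = 352; a·d/n = 80·131/352 = 29.7727; b·c/n = 12·129/352 = 4.3977
Stratum 3 (Site C): n = 647; a·d/n = 222·137/647 = 47.0077; b·c/n = 156·132/647 = 31.8269
OR_MH = (45.8051 + 29.7727 + 47.0077) / (24.3915 + 4.3977 + 31.8269) = 122.5855 / 60.6161 = 2.02232

2.022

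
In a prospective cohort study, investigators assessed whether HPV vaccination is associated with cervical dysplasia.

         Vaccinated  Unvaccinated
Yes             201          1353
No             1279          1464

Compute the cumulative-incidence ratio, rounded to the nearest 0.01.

Reading the table with exposure as columns: a = 201 (Vaccinated, case), b = 1279 (Vaccinated, non-case), c = 1353 (Unvaccinated, case), d = 1464.
Risk in exposed = 201/1480 = 0.13581; risk in unexposed = 1353/2817 = 0.48030.
RR = 0.13581 / 0.48030 = 0.28276
The risk is 72% lower among the exposed than among the unexposed.

0.28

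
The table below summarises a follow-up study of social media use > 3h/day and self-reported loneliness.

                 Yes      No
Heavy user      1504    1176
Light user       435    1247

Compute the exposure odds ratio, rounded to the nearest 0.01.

3.67

Cells: a = 1504, b = 1176, c = 435, d = 1247.
OR = (a·d)/(b·c) = (1504 × 1247) / (1176 × 435) = 1875488 / 511560 = 3.66621
The odds of self-reported loneliness are about 3.67 times as high in the heavy user group.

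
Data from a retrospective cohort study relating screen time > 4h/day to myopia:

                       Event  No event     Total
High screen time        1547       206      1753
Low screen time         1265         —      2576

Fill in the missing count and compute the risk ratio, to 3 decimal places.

The missing cell is in the unexposed row: 2576 − 1265 = 1311.
So a = 1547, b = 206, c = 1265, d = 1311.
RR = [a/(a+b)] / [c/(c+d)] = (1547/1753) / (1265/2576) = 0.88249/0.49107 = 1.79706

1.797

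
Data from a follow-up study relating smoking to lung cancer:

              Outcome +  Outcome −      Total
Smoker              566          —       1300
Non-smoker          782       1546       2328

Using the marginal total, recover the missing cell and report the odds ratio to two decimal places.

The missing cell is in the exposed row: 1300 − 566 = 734.
So a = 566, b = 734, c = 782, d = 1546.
OR = (a·d)/(b·c) = (566 × 1546) / (734 × 782) = 875036 / 573988 = 1.52448

1.52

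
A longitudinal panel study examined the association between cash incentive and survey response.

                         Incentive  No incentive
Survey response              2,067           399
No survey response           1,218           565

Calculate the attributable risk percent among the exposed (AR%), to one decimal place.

Reading the table with exposure as columns: a = 2067 (Incentive, case), b = 1218 (Incentive, non-case), c = 399 (No incentive, case), d = 565.
Risk in exposed = 2067/3285 = 0.62922; risk in unexposed = 399/964 = 0.41390.
RR = 0.62922/0.41390 = 1.52023
AR% = (RR − 1)/RR × 100 = (1.52023 − 1)/1.52023 × 100 = 34.2205%

34.2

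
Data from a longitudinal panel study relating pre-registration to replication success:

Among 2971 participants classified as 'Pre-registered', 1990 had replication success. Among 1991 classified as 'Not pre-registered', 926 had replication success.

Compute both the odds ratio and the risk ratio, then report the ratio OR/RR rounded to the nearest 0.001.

1.620

From the description: a = 1990, b = 981, c = 926, d = 1065.
OR = (1990·1065)/(981·926) = 2119350/908406 = 2.33304
Risk in exposed = 1990/2971 = 0.66981; risk in unexposed = 926/1991 = 0.46509; RR = 1.44016
OR/RR = 2.33304 / 1.44016 = 1.61999
The outcome is not rare, so the OR lies further from 1 than the RR.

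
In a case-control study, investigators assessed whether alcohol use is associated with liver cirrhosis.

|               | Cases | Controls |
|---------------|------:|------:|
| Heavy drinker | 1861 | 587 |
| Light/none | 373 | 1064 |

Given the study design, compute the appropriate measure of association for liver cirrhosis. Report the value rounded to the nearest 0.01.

Cells: a = 1861, b = 587, c = 373, d = 1064.
This is a case-control study: participants were sampled on outcome status, so risks in the source population cannot be estimated directly — relative risk is not valid here. The odds ratio is the appropriate measure.
OR = (a·d)/(b·c) = (1861 × 1064) / (587 × 373) = 1980104 / 218951 = 9.04359

9.04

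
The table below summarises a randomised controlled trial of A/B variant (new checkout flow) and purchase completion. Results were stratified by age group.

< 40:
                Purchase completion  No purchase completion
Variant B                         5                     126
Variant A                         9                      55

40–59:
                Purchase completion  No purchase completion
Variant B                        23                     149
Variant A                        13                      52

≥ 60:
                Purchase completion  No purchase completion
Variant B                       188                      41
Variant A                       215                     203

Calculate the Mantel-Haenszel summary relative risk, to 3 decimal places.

RR_MH = Σ(aᵢ·n₀ᵢ/nᵢ) / Σ(cᵢ·n₁ᵢ/nᵢ), with n₁ᵢ = aᵢ+bᵢ (exposed), n₀ᵢ = cᵢ+dᵢ (unexposed), nᵢ = n₁ᵢ+n₀ᵢ.
Stratum 1 (< 40): n₁ = 131, n₀ = 64, n = 195; a·n₀/n = 5·64/195 = 1.6410; c·n₁/n = 9·131/195 = 6.0462
Stratum 2 (40–59): n₁ = 172, n₀ = 65, n = 237; a·n₀/n = 23·65/237 = 6.3080; c·n₁/n = 13·172/237 = 9.4346
Stratum 3 (≥ 60): n₁ = 229, n₀ = 418, n = 647; a·n₀/n = 188·418/647 = 121.4590; c·n₁/n = 215·229/647 = 76.0974
RR_MH = (1.6410 + 6.3080 + 121.4590) / (6.0462 + 9.4346 + 76.0974) = 129.4081 / 91.5781 = 1.41309

1.413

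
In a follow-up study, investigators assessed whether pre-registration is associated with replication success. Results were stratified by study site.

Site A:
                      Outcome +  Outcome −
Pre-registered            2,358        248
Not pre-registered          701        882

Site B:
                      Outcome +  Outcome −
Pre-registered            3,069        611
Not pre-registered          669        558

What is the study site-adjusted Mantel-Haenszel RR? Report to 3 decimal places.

1.768

RR_MH = Σ(aᵢ·n₀ᵢ/nᵢ) / Σ(cᵢ·n₁ᵢ/nᵢ), with n₁ᵢ = aᵢ+bᵢ (exposed), n₀ᵢ = cᵢ+dᵢ (unexposed), nᵢ = n₁ᵢ+n₀ᵢ.
Stratum 1 (Site A): n₁ = 2606, n₀ = 1583, n = 4189; a·n₀/n = 2358·1583/4189 = 891.0752; c·n₁/n = 701·2606/4189 = 436.0960
Stratum 2 (Site B): n₁ = 3680, n₀ = 1227, n = 4907; a·n₀/n = 3069·1227/4907 = 767.4064; c·n₁/n = 669·3680/4907 = 501.7159
RR_MH = (891.0752 + 767.4064) / (436.0960 + 501.7159) = 1658.4816 / 937.8119 = 1.76846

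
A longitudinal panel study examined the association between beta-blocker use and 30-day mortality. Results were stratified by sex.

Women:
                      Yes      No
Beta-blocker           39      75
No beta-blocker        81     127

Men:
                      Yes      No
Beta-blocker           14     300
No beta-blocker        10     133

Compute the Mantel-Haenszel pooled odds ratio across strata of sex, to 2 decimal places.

0.77

OR_MH = Σ(aᵢdᵢ/nᵢ) / Σ(bᵢcᵢ/nᵢ), where nᵢ is the stratum total.
Stratum 1 (Women): n = 322; a·d/n = 39·127/322 = 15.3820; b·c/n = 75·81/322 = 18.8665
Stratum 2 (Men): n = 457; a·d/n = 14·133/457 = 4.0744; b·c/n = 300·10/457 = 6.5646
OR_MH = (15.3820 + 4.0744) / (18.8665 + 6.5646) = 19.4564 / 25.4310 = 0.76507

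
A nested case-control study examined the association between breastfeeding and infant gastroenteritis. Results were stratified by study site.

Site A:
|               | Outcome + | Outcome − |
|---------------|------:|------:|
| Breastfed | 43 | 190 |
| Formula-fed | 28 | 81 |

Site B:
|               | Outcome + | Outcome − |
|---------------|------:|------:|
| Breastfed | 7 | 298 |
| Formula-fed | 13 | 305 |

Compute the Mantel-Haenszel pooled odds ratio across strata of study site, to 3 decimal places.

OR_MH = Σ(aᵢdᵢ/nᵢ) / Σ(bᵢcᵢ/nᵢ), where nᵢ is the stratum total.
Stratum 1 (Site A): n = 342; a·d/n = 43·81/342 = 10.1842; b·c/n = 190·28/342 = 15.5556
Stratum 2 (Site B): n = 623; a·d/n = 7·305/623 = 3.4270; b·c/n = 298·13/623 = 6.2183
OR_MH = (10.1842 + 3.4270) / (15.5556 + 6.2183) = 13.6112 / 21.7739 = 0.62512

0.625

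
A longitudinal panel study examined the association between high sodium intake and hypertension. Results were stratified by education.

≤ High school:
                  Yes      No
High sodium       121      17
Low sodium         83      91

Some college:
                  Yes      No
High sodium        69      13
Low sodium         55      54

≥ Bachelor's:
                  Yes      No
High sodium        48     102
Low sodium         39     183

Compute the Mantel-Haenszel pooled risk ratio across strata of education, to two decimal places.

1.78

RR_MH = Σ(aᵢ·n₀ᵢ/nᵢ) / Σ(cᵢ·n₁ᵢ/nᵢ), with n₁ᵢ = aᵢ+bᵢ (exposed), n₀ᵢ = cᵢ+dᵢ (unexposed), nᵢ = n₁ᵢ+n₀ᵢ.
Stratum 1 (≤ High school): n₁ = 138, n₀ = 174, n = 312; a·n₀/n = 121·174/312 = 67.4808; c·n₁/n = 83·138/312 = 36.7115
Stratum 2 (Some college): n₁ = 82, n₀ = 109, n = 191; a·n₀/n = 69·109/191 = 39.3770; c·n₁/n = 55·82/191 = 23.6126
Stratum 3 (≥ Bachelor's): n₁ = 150, n₀ = 222, n = 372; a·n₀/n = 48·222/372 = 28.6452; c·n₁/n = 39·150/372 = 15.7258
RR_MH = (67.4808 + 39.3770 + 28.6452) / (36.7115 + 23.6126 + 15.7258) = 135.5029 / 76.0499 = 1.78176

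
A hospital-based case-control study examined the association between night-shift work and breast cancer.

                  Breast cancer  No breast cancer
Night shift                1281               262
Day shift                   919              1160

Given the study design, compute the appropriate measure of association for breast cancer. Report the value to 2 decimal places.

6.17

Cells: a = 1281, b = 262, c = 919, d = 1160.
This is a hospital-based case-control study: participants were sampled on outcome status, so risks in the source population cannot be estimated directly — relative risk is not valid here. The odds ratio is the appropriate measure.
OR = (a·d)/(b·c) = (1281 × 1160) / (262 × 919) = 1485960 / 240778 = 6.17149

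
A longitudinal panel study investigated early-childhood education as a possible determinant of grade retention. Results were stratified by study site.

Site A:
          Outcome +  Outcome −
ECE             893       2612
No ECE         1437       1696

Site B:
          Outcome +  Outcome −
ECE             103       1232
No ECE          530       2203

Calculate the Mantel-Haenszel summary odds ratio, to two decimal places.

OR_MH = Σ(aᵢdᵢ/nᵢ) / Σ(bᵢcᵢ/nᵢ), where nᵢ is the stratum total.
Stratum 1 (Site A): n = 6638; a·d/n = 893·1696/6638 = 228.1603; b·c/n = 2612·1437/6638 = 565.4480
Stratum 2 (Site B): n = 4068; a·d/n = 103·2203/4068 = 55.7790; b·c/n = 1232·530/4068 = 160.5113
OR_MH = (228.1603 + 55.7790) / (565.4480 + 160.5113) = 283.9393 / 725.9593 = 0.39112

0.39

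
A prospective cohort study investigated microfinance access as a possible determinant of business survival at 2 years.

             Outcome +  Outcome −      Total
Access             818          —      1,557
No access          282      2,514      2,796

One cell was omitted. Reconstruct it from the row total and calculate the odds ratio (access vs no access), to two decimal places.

9.87

The missing cell is in the exposed row: 1557 − 818 = 739.
So a = 818, b = 739, c = 282, d = 2514.
OR = (a·d)/(b·c) = (818 × 2514) / (739 × 282) = 2056452 / 208398 = 9.86791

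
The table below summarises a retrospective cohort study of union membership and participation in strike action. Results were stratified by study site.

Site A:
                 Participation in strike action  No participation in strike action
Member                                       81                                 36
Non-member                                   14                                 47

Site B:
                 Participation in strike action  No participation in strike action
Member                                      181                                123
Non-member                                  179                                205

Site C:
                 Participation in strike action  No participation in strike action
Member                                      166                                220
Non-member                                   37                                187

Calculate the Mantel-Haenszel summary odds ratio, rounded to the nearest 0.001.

2.620

OR_MH = Σ(aᵢdᵢ/nᵢ) / Σ(bᵢcᵢ/nᵢ), where nᵢ is the stratum total.
Stratum 1 (Site A): n = 178; a·d/n = 81·47/178 = 21.3876; b·c/n = 36·14/178 = 2.8315
Stratum 2 (Site B): n = 688; a·d/n = 181·205/688 = 53.9317; b·c/n = 123·179/688 = 32.0015
Stratum 3 (Site C): n = 610; a·d/n = 166·187/610 = 50.8885; b·c/n = 220·37/610 = 13.3443
OR_MH = (21.3876 + 53.9317 + 50.8885) / (2.8315 + 32.0015 + 13.3443) = 126.2079 / 48.1772 = 2.61966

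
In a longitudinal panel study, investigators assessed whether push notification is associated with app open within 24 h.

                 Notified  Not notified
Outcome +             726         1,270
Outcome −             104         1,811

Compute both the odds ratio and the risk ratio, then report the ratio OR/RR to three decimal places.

4.691

Reading the table with exposure as columns: a = 726 (Notified, case), b = 104 (Notified, non-case), c = 1270 (Not notified, case), d = 1811.
OR = (726·1811)/(104·1270) = 1314786/132080 = 9.95447
Risk in exposed = 726/830 = 0.87470; risk in unexposed = 1270/3081 = 0.41220; RR = 2.12201
OR/RR = 9.95447 / 2.12201 = 4.69107
The outcome is not rare, so the OR lies further from 1 than the RR.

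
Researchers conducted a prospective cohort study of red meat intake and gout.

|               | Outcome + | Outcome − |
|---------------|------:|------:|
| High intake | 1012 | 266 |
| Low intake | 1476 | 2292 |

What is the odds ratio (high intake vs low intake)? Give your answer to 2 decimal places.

Cells: a = 1012, b = 266, c = 1476, d = 2292.
OR = (a·d)/(b·c) = (1012 × 2292) / (266 × 1476) = 2319504 / 392616 = 5.90782
The odds of gout are about 5.91 times as high in the high intake group.

5.91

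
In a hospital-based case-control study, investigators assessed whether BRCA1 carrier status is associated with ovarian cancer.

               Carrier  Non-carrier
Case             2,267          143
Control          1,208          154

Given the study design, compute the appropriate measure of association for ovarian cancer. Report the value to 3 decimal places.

2.021

Reading the table with exposure as columns: a = 2267 (Carrier, case), b = 1208 (Carrier, non-case), c = 143 (Non-carrier, case), d = 154.
This is a hospital-based case-control study: participants were sampled on outcome status, so risks in the source population cannot be estimated directly — relative risk is not valid here. The odds ratio is the appropriate measure.
OR = (a·d)/(b·c) = (2267 × 154) / (1208 × 143) = 349118 / 172744 = 2.02101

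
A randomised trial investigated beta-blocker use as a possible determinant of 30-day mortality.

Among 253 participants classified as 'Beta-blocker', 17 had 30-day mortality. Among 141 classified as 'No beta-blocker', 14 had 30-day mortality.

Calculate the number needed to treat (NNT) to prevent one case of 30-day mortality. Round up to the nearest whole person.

Risk in treated group = 17/253 = 0.06719; risk in control = 14/141 = 0.09929.
Absolute risk reduction = 0.09929 − 0.06719 = 0.03210
NNT = 1 / ARR = 1 / 0.03210 = 31.155 → round up → 32

32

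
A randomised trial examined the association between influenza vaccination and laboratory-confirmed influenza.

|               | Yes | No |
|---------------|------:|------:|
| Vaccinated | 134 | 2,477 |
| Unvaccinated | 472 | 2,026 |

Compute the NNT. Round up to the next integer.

8

Risk in treated group = 134/2611 = 0.05132; risk in control = 472/2498 = 0.18895.
Absolute risk reduction = 0.18895 − 0.05132 = 0.13763
NNT = 1 / ARR = 1 / 0.13763 = 7.266 → round up → 8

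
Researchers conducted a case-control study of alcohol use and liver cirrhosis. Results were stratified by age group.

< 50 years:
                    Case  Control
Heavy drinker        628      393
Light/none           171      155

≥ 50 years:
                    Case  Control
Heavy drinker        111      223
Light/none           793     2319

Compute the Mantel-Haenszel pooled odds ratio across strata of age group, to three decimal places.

1.452

OR_MH = Σ(aᵢdᵢ/nᵢ) / Σ(bᵢcᵢ/nᵢ), where nᵢ is the stratum total.
Stratum 1 (< 50 years): n = 1347; a·d/n = 628·155/1347 = 72.2643; b·c/n = 393·171/1347 = 49.8909
Stratum 2 (≥ 50 years): n = 3446; a·d/n = 111·2319/3446 = 74.6979; b·c/n = 223·793/3446 = 51.3172
OR_MH = (72.2643 + 74.6979) / (49.8909 + 51.3172) = 146.9622 / 101.2080 = 1.45208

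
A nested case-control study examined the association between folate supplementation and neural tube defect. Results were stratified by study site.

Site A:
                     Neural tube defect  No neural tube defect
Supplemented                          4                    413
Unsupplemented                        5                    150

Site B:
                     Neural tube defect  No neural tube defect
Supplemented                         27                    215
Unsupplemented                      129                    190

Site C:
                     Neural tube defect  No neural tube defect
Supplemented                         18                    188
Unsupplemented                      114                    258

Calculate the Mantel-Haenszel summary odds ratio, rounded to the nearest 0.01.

OR_MH = Σ(aᵢdᵢ/nᵢ) / Σ(bᵢcᵢ/nᵢ), where nᵢ is the stratum total.
Stratum 1 (Site A): n = 572; a·d/n = 4·150/572 = 1.0490; b·c/n = 413·5/572 = 3.6101
Stratum 2 (Site B): n = 561; a·d/n = 27·190/561 = 9.1444; b·c/n = 215·129/561 = 49.4385
Stratum 3 (Site C): n = 578; a·d/n = 18·258/578 = 8.0346; b·c/n = 188·114/578 = 37.0796
OR_MH = (1.0490 + 9.1444 + 8.0346) / (3.6101 + 49.4385 + 37.0796) = 18.2279 / 90.1282 = 0.20224

0.20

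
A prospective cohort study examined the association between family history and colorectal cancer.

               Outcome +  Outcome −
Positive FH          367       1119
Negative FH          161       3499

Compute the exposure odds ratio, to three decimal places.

Cells: a = 367, b = 1119, c = 161, d = 3499.
OR = (a·d)/(b·c) = (367 × 3499) / (1119 × 161) = 1284133 / 180159 = 7.12778
The odds of colorectal cancer are about 7.13 times as high in the positive fh group.

7.128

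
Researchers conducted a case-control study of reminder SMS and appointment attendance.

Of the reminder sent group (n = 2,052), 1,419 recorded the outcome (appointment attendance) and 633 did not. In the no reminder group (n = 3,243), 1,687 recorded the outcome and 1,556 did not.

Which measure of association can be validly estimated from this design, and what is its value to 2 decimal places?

2.07

From the description: a = 1419, b = 633, c = 1687, d = 1556.
This is a case-control study: participants were sampled on outcome status, so risks in the source population cannot be estimated directly — relative risk is not valid here. The odds ratio is the appropriate measure.
OR = (a·d)/(b·c) = (1419 × 1556) / (633 × 1687) = 2207964 / 1067871 = 2.06763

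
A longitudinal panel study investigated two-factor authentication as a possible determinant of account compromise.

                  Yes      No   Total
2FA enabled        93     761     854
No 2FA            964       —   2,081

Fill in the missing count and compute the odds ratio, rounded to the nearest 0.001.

0.142

The missing cell is in the unexposed row: 2081 − 964 = 1117.
So a = 93, b = 761, c = 964, d = 1117.
OR = (a·d)/(b·c) = (93 × 1117) / (761 × 964) = 103881 / 733604 = 0.14160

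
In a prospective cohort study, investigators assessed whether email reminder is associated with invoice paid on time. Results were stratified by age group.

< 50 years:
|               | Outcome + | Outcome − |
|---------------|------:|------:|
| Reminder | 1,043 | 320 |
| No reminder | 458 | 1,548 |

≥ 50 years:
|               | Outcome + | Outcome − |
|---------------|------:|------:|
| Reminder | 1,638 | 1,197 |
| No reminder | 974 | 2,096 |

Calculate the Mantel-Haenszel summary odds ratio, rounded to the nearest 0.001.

4.402

OR_MH = Σ(aᵢdᵢ/nᵢ) / Σ(bᵢcᵢ/nᵢ), where nᵢ is the stratum total.
Stratum 1 (< 50 years): n = 3369; a·d/n = 1043·1548/3369 = 479.2413; b·c/n = 320·458/3369 = 43.5025
Stratum 2 (≥ 50 years): n = 5905; a·d/n = 1638·2096/5905 = 581.4137; b·c/n = 1197·974/5905 = 197.4391
OR_MH = (479.2413 + 581.4137) / (43.5025 + 197.4391) = 1060.6550 / 240.9416 = 4.40212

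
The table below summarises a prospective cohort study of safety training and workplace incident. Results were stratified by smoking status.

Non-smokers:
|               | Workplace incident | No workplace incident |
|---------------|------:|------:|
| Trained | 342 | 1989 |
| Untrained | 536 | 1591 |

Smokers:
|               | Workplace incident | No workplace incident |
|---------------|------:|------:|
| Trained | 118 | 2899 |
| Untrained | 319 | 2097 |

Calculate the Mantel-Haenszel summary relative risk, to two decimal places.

RR_MH = Σ(aᵢ·n₀ᵢ/nᵢ) / Σ(cᵢ·n₁ᵢ/nᵢ), with n₁ᵢ = aᵢ+bᵢ (exposed), n₀ᵢ = cᵢ+dᵢ (unexposed), nᵢ = n₁ᵢ+n₀ᵢ.
Stratum 1 (Non-smokers): n₁ = 2331, n₀ = 2127, n = 4458; a·n₀/n = 342·2127/4458 = 163.1750; c·n₁/n = 536·2331/4458 = 280.2638
Stratum 2 (Smokers): n₁ = 3017, n₀ = 2416, n = 5433; a·n₀/n = 118·2416/5433 = 52.4734; c·n₁/n = 319·3017/5433 = 177.1439
RR_MH = (163.1750 + 52.4734) / (280.2638 + 177.1439) = 215.6484 / 457.4077 = 0.47146

0.47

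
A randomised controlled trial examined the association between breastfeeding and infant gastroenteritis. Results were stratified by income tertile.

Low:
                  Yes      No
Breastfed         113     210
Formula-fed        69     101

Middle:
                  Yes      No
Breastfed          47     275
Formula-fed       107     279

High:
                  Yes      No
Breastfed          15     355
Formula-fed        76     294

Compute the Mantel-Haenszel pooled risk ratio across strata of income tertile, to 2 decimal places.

0.55

RR_MH = Σ(aᵢ·n₀ᵢ/nᵢ) / Σ(cᵢ·n₁ᵢ/nᵢ), with n₁ᵢ = aᵢ+bᵢ (exposed), n₀ᵢ = cᵢ+dᵢ (unexposed), nᵢ = n₁ᵢ+n₀ᵢ.
Stratum 1 (Low): n₁ = 323, n₀ = 170, n = 493; a·n₀/n = 113·170/493 = 38.9655; c·n₁/n = 69·323/493 = 45.2069
Stratum 2 (Middle): n₁ = 322, n₀ = 386, n = 708; a·n₀/n = 47·386/708 = 25.6243; c·n₁/n = 107·322/708 = 48.6638
Stratum 3 (High): n₁ = 370, n₀ = 370, n = 740; a·n₀/n = 15·370/740 = 7.5000; c·n₁/n = 76·370/740 = 38.0000
RR_MH = (38.9655 + 25.6243 + 7.5000) / (45.2069 + 48.6638 + 38.0000) = 72.0898 / 131.8707 = 0.54667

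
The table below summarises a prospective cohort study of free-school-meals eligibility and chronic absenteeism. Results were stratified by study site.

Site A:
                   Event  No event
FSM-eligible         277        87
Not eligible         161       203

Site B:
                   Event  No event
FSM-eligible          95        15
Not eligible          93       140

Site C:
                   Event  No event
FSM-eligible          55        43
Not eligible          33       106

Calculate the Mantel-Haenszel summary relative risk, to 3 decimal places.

RR_MH = Σ(aᵢ·n₀ᵢ/nᵢ) / Σ(cᵢ·n₁ᵢ/nᵢ), with n₁ᵢ = aᵢ+bᵢ (exposed), n₀ᵢ = cᵢ+dᵢ (unexposed), nᵢ = n₁ᵢ+n₀ᵢ.
Stratum 1 (Site A): n₁ = 364, n₀ = 364, n = 728; a·n₀/n = 277·364/728 = 138.5000; c·n₁/n = 161·364/728 = 80.5000
Stratum 2 (Site B): n₁ = 110, n₀ = 233, n = 343; a·n₀/n = 95·233/343 = 64.5335; c·n₁/n = 93·110/343 = 29.8251
Stratum 3 (Site C): n₁ = 98, n₀ = 139, n = 237; a·n₀/n = 55·139/237 = 32.2574; c·n₁/n = 33·98/237 = 13.6456
RR_MH = (138.5000 + 64.5335 + 32.2574) / (80.5000 + 29.8251 + 13.6456) = 235.2909 / 123.9706 = 1.89796

1.898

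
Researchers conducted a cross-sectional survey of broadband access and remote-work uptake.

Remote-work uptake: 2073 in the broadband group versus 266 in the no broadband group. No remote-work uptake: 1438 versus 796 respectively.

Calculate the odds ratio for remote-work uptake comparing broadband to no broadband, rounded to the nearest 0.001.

From the description: a = 2073, b = 1438, c = 266, d = 796.
OR = (a·d)/(b·c) = (2073 × 796) / (1438 × 266) = 1650108 / 382508 = 4.31392
The odds of remote-work uptake are about 4.31 times as high in the broadband group.

4.314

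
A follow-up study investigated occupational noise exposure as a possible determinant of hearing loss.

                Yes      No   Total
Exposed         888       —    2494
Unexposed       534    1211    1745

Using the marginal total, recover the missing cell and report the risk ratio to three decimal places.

The missing cell is in the exposed row: 2494 − 888 = 1606.
So a = 888, b = 1606, c = 534, d = 1211.
RR = [a/(a+b)] / [c/(c+d)] = (888/2494) / (534/1745) = 0.35605/0.30602 = 1.16351

1.164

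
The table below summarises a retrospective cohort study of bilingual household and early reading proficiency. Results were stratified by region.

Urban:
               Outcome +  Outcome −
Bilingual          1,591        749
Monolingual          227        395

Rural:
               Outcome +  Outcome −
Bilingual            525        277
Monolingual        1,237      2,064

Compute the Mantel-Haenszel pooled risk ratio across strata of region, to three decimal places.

RR_MH = Σ(aᵢ·n₀ᵢ/nᵢ) / Σ(cᵢ·n₁ᵢ/nᵢ), with n₁ᵢ = aᵢ+bᵢ (exposed), n₀ᵢ = cᵢ+dᵢ (unexposed), nᵢ = n₁ᵢ+n₀ᵢ.
Stratum 1 (Urban): n₁ = 2340, n₀ = 622, n = 2962; a·n₀/n = 1591·622/2962 = 334.0993; c·n₁/n = 227·2340/2962 = 179.3315
Stratum 2 (Rural): n₁ = 802, n₀ = 3301, n = 4103; a·n₀/n = 525·3301/4103 = 422.3800; c·n₁/n = 1237·802/4103 = 241.7923
RR_MH = (334.0993 + 422.3800) / (179.3315 + 241.7923) = 756.4792 / 421.1239 = 1.79633

1.796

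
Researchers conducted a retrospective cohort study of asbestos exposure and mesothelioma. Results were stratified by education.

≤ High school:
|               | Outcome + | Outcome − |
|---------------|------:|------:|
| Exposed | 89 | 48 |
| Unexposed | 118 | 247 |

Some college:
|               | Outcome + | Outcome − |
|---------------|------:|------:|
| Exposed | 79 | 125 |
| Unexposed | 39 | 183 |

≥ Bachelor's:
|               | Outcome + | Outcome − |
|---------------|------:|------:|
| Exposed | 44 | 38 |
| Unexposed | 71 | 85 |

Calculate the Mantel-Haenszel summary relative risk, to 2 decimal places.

RR_MH = Σ(aᵢ·n₀ᵢ/nᵢ) / Σ(cᵢ·n₁ᵢ/nᵢ), with n₁ᵢ = aᵢ+bᵢ (exposed), n₀ᵢ = cᵢ+dᵢ (unexposed), nᵢ = n₁ᵢ+n₀ᵢ.
Stratum 1 (≤ High school): n₁ = 137, n₀ = 365, n = 502; a·n₀/n = 89·365/502 = 64.7112; c·n₁/n = 118·137/502 = 32.2032
Stratum 2 (Some college): n₁ = 204, n₀ = 222, n = 426; a·n₀/n = 79·222/426 = 41.1690; c·n₁/n = 39·204/426 = 18.6761
Stratum 3 (≥ Bachelor's): n₁ = 82, n₀ = 156, n = 238; a·n₀/n = 44·156/238 = 28.8403; c·n₁/n = 71·82/238 = 24.4622
RR_MH = (64.7112 + 41.1690 + 28.8403) / (32.2032 + 18.6761 + 24.4622) = 134.7205 / 75.3414 = 1.78813

1.79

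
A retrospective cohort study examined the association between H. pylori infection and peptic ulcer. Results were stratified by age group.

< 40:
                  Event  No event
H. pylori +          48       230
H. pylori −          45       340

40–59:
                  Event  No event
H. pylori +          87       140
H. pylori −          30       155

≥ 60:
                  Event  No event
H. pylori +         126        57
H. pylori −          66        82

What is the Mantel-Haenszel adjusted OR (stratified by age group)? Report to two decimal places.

2.38

OR_MH = Σ(aᵢdᵢ/nᵢ) / Σ(bᵢcᵢ/nᵢ), where nᵢ is the stratum total.
Stratum 1 (< 40): n = 663; a·d/n = 48·340/663 = 24.6154; b·c/n = 230·45/663 = 15.6109
Stratum 2 (40–59): n = 412; a·d/n = 87·155/412 = 32.7306; b·c/n = 140·30/412 = 10.1942
Stratum 3 (≥ 60): n = 331; a·d/n = 126·82/331 = 31.2145; b·c/n = 57·66/331 = 11.3656
OR_MH = (24.6154 + 32.7306 + 31.2145) / (15.6109 + 10.1942 + 11.3656) = 88.5605 / 37.1706 = 2.38254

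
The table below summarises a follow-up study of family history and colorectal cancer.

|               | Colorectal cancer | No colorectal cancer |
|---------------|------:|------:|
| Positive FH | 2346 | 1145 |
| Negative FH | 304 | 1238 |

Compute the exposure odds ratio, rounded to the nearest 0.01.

8.34

Cells: a = 2346, b = 1145, c = 304, d = 1238.
OR = (a·d)/(b·c) = (2346 × 1238) / (1145 × 304) = 2904348 / 348080 = 8.34391
The odds of colorectal cancer are about 8.34 times as high in the positive fh group.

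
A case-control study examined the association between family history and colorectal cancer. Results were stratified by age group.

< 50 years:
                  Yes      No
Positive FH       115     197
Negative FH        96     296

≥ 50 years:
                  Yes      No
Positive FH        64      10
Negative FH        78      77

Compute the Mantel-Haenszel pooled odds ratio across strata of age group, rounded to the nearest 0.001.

OR_MH = Σ(aᵢdᵢ/nᵢ) / Σ(bᵢcᵢ/nᵢ), where nᵢ is the stratum total.
Stratum 1 (< 50 years): n = 704; a·d/n = 115·296/704 = 48.3523; b·c/n = 197·96/704 = 26.8636
Stratum 2 (≥ 50 years): n = 229; a·d/n = 64·77/229 = 21.5197; b·c/n = 10·78/229 = 3.4061
OR_MH = (48.3523 + 21.5197) / (26.8636 + 3.4061) = 69.8719 / 30.2697 = 2.30831

2.308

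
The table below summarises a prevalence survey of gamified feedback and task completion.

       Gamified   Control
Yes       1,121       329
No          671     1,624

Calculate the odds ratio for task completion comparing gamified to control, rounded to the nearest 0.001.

Reading the table with exposure as columns: a = 1121 (Gamified, case), b = 671 (Gamified, non-case), c = 329 (Control, case), d = 1624.
OR = (a·d)/(b·c) = (1121 × 1624) / (671 × 329) = 1820504 / 220759 = 8.24657
The odds of task completion are about 8.25 times as high in the gamified group.

8.247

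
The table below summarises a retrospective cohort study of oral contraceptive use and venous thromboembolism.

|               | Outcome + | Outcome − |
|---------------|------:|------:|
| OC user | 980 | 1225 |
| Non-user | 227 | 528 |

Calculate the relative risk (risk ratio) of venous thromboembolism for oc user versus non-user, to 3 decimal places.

Cells: a = 980, b = 1225, c = 227, d = 528.
Risk in exposed = 980/2205 = 0.44444; risk in unexposed = 227/755 = 0.30066.
RR = 0.44444 / 0.30066 = 1.47822
The risk among the exposed is 1.48 times that among the unexposed.

1.478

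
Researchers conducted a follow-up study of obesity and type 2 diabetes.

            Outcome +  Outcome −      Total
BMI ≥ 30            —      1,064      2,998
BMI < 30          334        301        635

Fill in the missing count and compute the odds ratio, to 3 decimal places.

The missing cell is in the exposed row: 2998 − 1064 = 1934.
So a = 1934, b = 1064, c = 334, d = 301.
OR = (a·d)/(b·c) = (1934 × 301) / (1064 × 334) = 582134 / 355376 = 1.63808

1.638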